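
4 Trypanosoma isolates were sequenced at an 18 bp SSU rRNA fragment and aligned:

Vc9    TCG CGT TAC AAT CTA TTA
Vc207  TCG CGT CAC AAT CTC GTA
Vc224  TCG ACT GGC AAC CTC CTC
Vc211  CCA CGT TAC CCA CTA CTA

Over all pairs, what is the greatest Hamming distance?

Pairwise Hamming distances:
  Vc9 vs Vc207: 3
  Vc9 vs Vc224: 8
  Vc9 vs Vc211: 6
  Vc207 vs Vc224: 7
  Vc207 vs Vc211: 8
  Vc224 vs Vc211: 11
The largest is 11, between Vc224 and Vc211.

11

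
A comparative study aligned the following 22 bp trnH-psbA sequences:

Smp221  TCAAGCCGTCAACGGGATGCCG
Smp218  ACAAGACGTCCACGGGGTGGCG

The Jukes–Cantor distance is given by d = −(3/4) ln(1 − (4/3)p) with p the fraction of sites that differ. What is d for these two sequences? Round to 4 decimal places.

The sequences differ at positions 1 (T/A), 6 (C/A), 11 (A/C), 17 (A/G), 20 (C/G).
p = 5/22 = 0.227273.
d = −0.75 · ln(1 − (4/3)·0.227273) = −0.75 · ln(0.696969) = −0.75 · (-0.361014) = 0.2708.

0.2708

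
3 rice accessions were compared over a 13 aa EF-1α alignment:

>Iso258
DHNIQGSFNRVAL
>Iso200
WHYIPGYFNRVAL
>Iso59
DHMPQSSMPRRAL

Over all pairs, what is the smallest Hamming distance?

4

Pairwise Hamming distances:
  Iso258 vs Iso200: 4
  Iso258 vs Iso59: 6
  Iso200 vs Iso59: 9
The smallest is 4, between Iso258 and Iso200.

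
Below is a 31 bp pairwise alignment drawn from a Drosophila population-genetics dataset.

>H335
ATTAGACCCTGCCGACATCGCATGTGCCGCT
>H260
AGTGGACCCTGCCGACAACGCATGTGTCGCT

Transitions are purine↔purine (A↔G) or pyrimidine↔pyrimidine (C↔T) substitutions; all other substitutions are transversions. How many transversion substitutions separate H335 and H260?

Mismatches occur at site 2 (T↔G, transversion), site 4 (A↔G, transition), site 18 (T↔A, transversion), site 27 (C↔T, transition).
Of the 4 differences, 2 transitions and 2 transversions, so the answer is 2.

2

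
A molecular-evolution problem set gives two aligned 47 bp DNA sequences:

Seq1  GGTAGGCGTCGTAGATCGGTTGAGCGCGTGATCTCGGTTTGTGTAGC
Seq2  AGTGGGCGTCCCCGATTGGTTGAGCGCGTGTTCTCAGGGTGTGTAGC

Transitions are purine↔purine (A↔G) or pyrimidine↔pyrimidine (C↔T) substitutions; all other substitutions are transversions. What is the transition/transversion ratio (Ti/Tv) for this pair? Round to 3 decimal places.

Mismatches occur at site 1 (G/A, transition), site 4 (A/G, transition), site 11 (G/C, transversion), site 12 (T/C, transition), site 13 (A/C, transversion), site 17 (C/T, transition), site 31 (A/T, transversion), site 36 (G/A, transition), site 38 (T/G, transversion), site 39 (T/G, transversion).
Of the 10 differences, 5 transitions and 5 transversions, so Ti/Tv = 5/5 = 1.000.

1.000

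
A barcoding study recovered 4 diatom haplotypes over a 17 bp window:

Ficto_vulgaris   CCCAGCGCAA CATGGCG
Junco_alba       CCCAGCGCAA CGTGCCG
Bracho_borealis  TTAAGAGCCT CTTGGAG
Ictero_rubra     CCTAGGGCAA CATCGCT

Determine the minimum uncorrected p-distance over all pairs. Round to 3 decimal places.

0.118

Pairwise Hamming distances:
  Ficto_vulgaris vs Junco_alba: 2
  Ficto_vulgaris vs Bracho_borealis: 8
  Ficto_vulgaris vs Ictero_rubra: 4
  Junco_alba vs Bracho_borealis: 9
  Junco_alba vs Ictero_rubra: 6
  Bracho_borealis vs Ictero_rubra: 10
The smallest is 2 mismatches, between Ficto_vulgaris and Junco_alba; p = 2/17 = 0.118.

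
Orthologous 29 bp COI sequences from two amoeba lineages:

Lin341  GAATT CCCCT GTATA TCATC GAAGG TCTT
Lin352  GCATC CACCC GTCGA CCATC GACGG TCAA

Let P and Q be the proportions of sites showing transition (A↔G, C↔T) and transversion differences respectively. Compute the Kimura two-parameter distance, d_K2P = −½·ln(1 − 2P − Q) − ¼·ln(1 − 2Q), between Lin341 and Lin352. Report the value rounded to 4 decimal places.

0.4622

Differing sites — 2:A/C (Tv); 5:T/C (Ti); 7:C/A (Tv); 10:T/C (Ti); 13:A/C (Tv); 14:T/G (Tv); 16:T/C (Ti); 23:A/C (Tv); 28:T/A (Tv); 29:T/A (Tv).
Of the 10 differences, 3 transitions and 7 transversions over 29 sites: P = 3/29 = 0.103448, Q = 7/29 = 0.241379.
d = −0.5·ln(0.551725) − 0.25·ln(0.517242) = −0.5·(-0.594706) − 0.25·(-0.659244) = 0.4622.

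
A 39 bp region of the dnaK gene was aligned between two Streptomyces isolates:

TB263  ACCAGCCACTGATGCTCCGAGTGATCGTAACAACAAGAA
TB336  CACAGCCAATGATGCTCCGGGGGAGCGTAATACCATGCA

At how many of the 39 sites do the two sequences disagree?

Differing sites — 1:A/C; 2:C/A; 9:C/A; 20:A/G; 22:T/G; 25:T/G; 31:C/T; 33:A/C; 36:A/T; 38:A/C.
That gives 10 mismatches out of 39 aligned sites, so the Hamming distance is 10.

10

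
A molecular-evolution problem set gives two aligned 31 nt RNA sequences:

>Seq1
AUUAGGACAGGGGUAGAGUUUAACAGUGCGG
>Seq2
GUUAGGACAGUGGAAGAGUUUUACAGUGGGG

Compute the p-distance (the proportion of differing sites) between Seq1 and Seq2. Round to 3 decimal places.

Mismatches occur at site 1 (A→G), site 11 (G→U), site 14 (U→A), site 22 (A→U), site 29 (C→G).
There are 5 differences over 31 sites, so p = 5/31 = 0.161.

0.161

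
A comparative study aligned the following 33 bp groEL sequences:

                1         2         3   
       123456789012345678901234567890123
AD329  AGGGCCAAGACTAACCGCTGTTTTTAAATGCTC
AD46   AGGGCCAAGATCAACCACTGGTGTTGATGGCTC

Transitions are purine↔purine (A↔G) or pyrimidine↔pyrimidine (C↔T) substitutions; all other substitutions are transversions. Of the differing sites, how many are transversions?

4

Mismatches occur at site 11 (C/T, transition), site 12 (T/C, transition), site 17 (G/A, transition), site 21 (T/G, transversion), site 23 (T/G, transversion), site 26 (A/G, transition), site 28 (A/T, transversion), site 29 (T/G, transversion).
Of the 8 differences, 4 transitions and 4 transversions, so the answer is 4.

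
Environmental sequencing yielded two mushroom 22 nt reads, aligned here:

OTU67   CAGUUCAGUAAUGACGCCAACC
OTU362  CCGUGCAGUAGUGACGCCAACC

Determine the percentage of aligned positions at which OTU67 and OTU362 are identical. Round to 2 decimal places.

86.36%

Mismatches occur at site 2 (A↔C), site 5 (U↔G), site 11 (A↔G).
19 of the 22 sites match, so the percent identity is 19/22 × 100 = 86.36%.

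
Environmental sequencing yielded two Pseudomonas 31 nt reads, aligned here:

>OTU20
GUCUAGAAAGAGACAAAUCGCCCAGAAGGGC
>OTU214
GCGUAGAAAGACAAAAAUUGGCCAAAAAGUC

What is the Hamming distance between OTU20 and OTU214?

9

Mismatches occur at site 2 (U↔C), site 3 (C↔G), site 12 (G↔C), site 14 (C↔A), site 19 (C↔U), site 21 (C↔G), site 25 (G↔A), site 28 (G↔A), site 30 (G↔U).
That gives 9 mismatches out of 31 aligned sites, so the Hamming distance is 9.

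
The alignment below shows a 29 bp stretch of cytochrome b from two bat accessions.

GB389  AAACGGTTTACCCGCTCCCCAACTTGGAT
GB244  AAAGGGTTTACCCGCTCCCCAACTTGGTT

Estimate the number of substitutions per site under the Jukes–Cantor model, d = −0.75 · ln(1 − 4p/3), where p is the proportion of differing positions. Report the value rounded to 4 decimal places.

The sequences differ at positions 4 (C/G), 28 (A/T).
p = 2/29 = 0.068966.
d = −0.75 · ln(1 − (4/3)·0.068966) = −0.75 · ln(0.908045) = −0.75 · (-0.096461) = 0.0723.

0.0723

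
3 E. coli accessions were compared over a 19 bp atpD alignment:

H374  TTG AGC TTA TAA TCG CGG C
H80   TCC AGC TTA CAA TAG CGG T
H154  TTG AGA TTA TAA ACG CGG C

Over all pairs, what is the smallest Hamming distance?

2

Pairwise Hamming distances:
  H374 vs H80: 5
  H374 vs H154: 2
  H80 vs H154: 7
The smallest is 2, between H374 and H154.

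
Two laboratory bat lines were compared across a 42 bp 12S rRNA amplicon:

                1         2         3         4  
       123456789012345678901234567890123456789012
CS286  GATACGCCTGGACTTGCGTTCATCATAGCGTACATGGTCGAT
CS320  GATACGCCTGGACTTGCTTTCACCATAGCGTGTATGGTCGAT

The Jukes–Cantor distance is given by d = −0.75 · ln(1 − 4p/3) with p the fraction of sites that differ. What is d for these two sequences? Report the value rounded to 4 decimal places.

0.1019

Mismatches occur at site 18 (G/T), site 23 (T/C), site 32 (A/G), site 33 (C/T).
p = 4/42 = 0.095238.
d = −0.75 · ln(1 − (4/3)·0.095238) = −0.75 · ln(0.873016) = −0.75 · (-0.135801) = 0.1019.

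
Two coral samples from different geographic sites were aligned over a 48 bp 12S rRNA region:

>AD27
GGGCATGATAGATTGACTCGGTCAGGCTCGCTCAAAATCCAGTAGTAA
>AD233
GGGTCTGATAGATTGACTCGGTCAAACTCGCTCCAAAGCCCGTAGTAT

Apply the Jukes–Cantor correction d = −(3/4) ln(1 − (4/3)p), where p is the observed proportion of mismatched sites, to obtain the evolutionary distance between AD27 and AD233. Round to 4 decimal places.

The sequences differ at positions 4 (C/T), 5 (A/C), 25 (G/A), 26 (G/A), 34 (A/C), 38 (T/G), 41 (A/C), 48 (A/T).
p = 8/48 = 0.166667.
d = −0.75 · ln(1 − (4/3)·0.166667) = −0.75 · ln(0.777777) = −0.75 · (-0.251315) = 0.1885.

0.1885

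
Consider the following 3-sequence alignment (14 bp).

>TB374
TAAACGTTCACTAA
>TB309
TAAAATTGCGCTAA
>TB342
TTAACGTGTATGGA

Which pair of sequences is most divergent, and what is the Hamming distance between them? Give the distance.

Pairwise Hamming distances:
  TB374 vs TB309: 4
  TB374 vs TB342: 6
  TB309 vs TB342: 8
The largest is 8, between TB309 and TB342.

8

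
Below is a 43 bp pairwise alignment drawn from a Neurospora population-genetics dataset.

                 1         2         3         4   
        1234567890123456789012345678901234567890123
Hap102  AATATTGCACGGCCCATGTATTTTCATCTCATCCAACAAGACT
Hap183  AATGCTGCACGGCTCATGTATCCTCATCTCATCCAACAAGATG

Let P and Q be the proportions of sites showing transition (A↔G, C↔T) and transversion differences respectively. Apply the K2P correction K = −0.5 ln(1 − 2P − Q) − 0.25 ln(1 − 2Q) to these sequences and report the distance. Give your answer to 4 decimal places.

0.1919

The sequences differ at positions 4 (A/G, transition), 5 (T/C, transition), 14 (C/T, transition), 22 (T/C, transition), 23 (T/C, transition), 42 (C/T, transition), 43 (T/G, transversion).
Of the 7 differences, 6 transitions and 1 transversion over 43 sites: P = 6/43 = 0.139535, Q = 1/43 = 0.023256.
d = −0.5·ln(0.697674) − 0.25·ln(0.953488) = −0.5·(-0.360003) − 0.25·(-0.047628) = 0.1919.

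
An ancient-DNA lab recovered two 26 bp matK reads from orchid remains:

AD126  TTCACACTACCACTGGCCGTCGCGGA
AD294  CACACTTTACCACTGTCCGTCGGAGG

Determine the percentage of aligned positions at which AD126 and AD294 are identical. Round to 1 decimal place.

69.2%

Differing sites — 1:T/C; 2:T/A; 6:A/T; 7:C/T; 16:G/T; 23:C/G; 24:G/A; 26:A/G.
18 of the 26 sites match, so the percent identity is 18/26 × 100 = 69.2%.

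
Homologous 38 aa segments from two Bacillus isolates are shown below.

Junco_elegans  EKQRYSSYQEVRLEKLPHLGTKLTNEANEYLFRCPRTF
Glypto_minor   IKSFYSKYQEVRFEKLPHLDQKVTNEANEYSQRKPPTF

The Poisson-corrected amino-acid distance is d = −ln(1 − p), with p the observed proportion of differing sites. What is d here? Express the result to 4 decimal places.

The sequences differ at positions 1 (E/I), 3 (Q/S), 4 (R/F), 7 (S/K), 13 (L/F), 20 (G/D), 21 (T/Q), 23 (L/V), 31 (L/S), 32 (F/Q), 34 (C/K), 36 (R/P).
p = 12/38 = 0.315789.
d = −ln(1 − 0.315789) = −ln(0.684211) = 0.3795.

0.3795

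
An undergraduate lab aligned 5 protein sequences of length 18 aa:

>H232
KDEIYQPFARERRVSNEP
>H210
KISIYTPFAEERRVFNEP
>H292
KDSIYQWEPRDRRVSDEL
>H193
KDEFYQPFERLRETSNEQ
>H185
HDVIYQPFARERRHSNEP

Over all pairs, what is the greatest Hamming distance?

11

Pairwise Hamming distances:
  H232 vs H210: 5
  H232 vs H292: 7
  H232 vs H193: 6
  H232 vs H185: 3
  H210 vs H292: 10
  H210 vs H193: 11
  H210 vs H185: 7
  H292 vs H193: 10
  H292 vs H185: 9
  H193 vs H185: 8
The largest is 11, between H210 and H193.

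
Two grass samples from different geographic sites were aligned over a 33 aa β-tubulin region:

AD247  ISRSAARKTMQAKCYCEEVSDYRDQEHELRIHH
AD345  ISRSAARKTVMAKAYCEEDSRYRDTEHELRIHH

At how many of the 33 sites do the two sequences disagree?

Mismatches occur at site 10 (M/V), site 11 (Q/M), site 14 (C/A), site 19 (V/D), site 21 (D/R), site 25 (Q/T).
That gives 6 mismatches out of 33 aligned sites, so the Hamming distance is 6.

6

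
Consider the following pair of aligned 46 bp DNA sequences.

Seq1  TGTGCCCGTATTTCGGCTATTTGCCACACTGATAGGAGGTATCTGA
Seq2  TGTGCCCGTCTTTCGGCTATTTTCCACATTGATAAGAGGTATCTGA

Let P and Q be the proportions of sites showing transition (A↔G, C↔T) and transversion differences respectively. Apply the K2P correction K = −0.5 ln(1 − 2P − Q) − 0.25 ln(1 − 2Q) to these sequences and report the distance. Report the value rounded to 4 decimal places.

0.0926

The sequences differ at positions 10 (A/C, transversion), 23 (G/T, transversion), 29 (C/T, transition), 35 (G/A, transition).
Of the 4 differences, 2 transitions and 2 transversions over 46 sites: P = 2/46 = 0.043478, Q = 2/46 = 0.043478.
d = −0.5·ln(0.869566) − 0.25·ln(0.913044) = −0.5·(-0.139761) − 0.25·(-0.090971) = 0.0926.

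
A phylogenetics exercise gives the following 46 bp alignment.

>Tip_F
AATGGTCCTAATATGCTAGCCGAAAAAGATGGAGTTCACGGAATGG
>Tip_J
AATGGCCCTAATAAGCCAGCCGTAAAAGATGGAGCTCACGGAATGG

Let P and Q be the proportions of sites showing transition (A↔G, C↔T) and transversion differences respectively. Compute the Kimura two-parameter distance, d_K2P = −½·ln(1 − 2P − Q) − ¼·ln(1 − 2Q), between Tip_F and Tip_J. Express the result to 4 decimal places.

Mismatches occur at site 6 (T→C, transition), site 14 (T→A, transversion), site 17 (T→C, transition), site 23 (A→T, transversion), site 35 (T→C, transition).
Of the 5 differences, 3 transitions and 2 transversions over 46 sites: P = 3/46 = 0.065217, Q = 2/46 = 0.043478.
d = −0.5·ln(0.826088) − 0.25·ln(0.913044) = −0.5·(-0.191054) − 0.25·(-0.090971) = 0.1183.

0.1183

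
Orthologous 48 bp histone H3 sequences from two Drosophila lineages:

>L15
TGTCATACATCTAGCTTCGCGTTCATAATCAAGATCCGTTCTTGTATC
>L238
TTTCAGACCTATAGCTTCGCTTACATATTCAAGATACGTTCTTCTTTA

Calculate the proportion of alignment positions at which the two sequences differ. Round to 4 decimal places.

0.2292

The sequences differ at positions 2 (G/T), 6 (T/G), 9 (A/C), 11 (C/A), 21 (G/T), 23 (T/A), 28 (A/T), 36 (C/A), 44 (G/C), 46 (A/T), 48 (C/A).
There are 11 differences over 48 sites, so p = 11/48 = 0.2292.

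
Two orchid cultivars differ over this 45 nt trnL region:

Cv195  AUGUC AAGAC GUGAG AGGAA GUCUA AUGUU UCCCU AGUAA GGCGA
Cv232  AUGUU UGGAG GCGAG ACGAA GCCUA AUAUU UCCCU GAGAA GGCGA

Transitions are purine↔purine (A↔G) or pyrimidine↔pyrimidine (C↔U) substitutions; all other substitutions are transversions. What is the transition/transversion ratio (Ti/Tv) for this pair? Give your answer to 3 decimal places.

1.750

Mismatches occur at site 5 (C↔U, transition), site 6 (A↔U, transversion), site 7 (A↔G, transition), site 10 (C↔G, transversion), site 12 (U↔C, transition), site 17 (G↔C, transversion), site 22 (U↔C, transition), site 28 (G↔A, transition), site 36 (A↔G, transition), site 37 (G↔A, transition), site 38 (U↔G, transversion).
Of the 11 differences, 7 transitions and 4 transversions, so Ti/Tv = 7/4 = 1.750.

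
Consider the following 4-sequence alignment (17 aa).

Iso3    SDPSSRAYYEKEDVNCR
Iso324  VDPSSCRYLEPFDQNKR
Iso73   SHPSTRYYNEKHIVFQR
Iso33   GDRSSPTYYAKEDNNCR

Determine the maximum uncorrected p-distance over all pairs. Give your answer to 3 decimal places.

0.765

Pairwise Hamming distances:
  Iso3 vs Iso324: 8
  Iso3 vs Iso73: 8
  Iso3 vs Iso33: 6
  Iso324 vs Iso73: 12
  Iso324 vs Iso33: 10
  Iso73 vs Iso33: 13
The largest is 13 mismatches, between Iso73 and Iso33; p = 13/17 = 0.765.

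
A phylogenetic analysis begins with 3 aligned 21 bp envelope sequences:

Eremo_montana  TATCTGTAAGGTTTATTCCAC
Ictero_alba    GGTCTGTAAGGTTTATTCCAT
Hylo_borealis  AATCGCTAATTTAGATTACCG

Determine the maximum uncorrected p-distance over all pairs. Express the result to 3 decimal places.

0.524

Pairwise Hamming distances:
  Eremo_montana vs Ictero_alba: 3
  Eremo_montana vs Hylo_borealis: 10
  Ictero_alba vs Hylo_borealis: 11
The largest is 11 mismatches, between Ictero_alba and Hylo_borealis; p = 11/21 = 0.524.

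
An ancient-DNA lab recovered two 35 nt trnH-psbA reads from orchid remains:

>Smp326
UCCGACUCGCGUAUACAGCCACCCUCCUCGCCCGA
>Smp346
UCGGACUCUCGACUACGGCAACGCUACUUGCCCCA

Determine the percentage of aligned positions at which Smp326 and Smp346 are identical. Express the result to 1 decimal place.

The sequences differ at positions 3 (C/G), 9 (G/U), 12 (U/A), 13 (A/C), 17 (A/G), 20 (C/A), 23 (C/G), 26 (C/A), 29 (C/U), 34 (G/C).
25 of the 35 sites match, so the percent identity is 25/35 × 100 = 71.4%.

71.4%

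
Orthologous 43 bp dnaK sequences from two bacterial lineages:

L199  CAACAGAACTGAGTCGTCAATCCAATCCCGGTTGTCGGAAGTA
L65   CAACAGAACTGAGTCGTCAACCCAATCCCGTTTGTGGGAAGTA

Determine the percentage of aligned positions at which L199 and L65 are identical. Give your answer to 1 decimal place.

93.0%

Mismatches occur at site 21 (T→C), site 31 (G→T), site 36 (C→G).
40 of the 43 sites match, so the percent identity is 40/43 × 100 = 93.0%.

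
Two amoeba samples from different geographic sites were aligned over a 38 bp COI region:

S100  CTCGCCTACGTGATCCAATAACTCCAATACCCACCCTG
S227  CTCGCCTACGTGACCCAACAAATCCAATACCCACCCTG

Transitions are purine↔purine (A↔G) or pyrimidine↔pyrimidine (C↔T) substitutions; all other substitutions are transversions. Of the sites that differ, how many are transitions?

2

The sequences differ at positions 14 (T/C, transition), 19 (T/C, transition), 22 (C/A, transversion).
Of the 3 differences, 2 transitions and 1 transversion, so the answer is 2.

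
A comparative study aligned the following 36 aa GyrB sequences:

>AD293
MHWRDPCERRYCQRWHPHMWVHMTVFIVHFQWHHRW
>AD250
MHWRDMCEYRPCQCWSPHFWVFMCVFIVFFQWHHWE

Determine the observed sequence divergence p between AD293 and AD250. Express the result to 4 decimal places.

0.3056

Mismatches occur at site 6 (P↔M), site 9 (R↔Y), site 11 (Y↔P), site 14 (R↔C), site 16 (H↔S), site 19 (M↔F), site 22 (H↔F), site 24 (T↔C), site 29 (H↔F), site 35 (R↔W), site 36 (W↔E).
There are 11 differences over 36 sites, so p = 11/36 = 0.3056.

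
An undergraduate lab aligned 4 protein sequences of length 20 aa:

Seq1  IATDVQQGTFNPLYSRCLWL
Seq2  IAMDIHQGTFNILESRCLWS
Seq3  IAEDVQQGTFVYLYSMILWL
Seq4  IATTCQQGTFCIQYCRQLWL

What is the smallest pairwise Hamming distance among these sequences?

Pairwise Hamming distances:
  Seq1 vs Seq2: 6
  Seq1 vs Seq3: 5
  Seq1 vs Seq4: 7
  Seq2 vs Seq3: 9
  Seq2 vs Seq4: 10
  Seq3 vs Seq4: 9
The smallest is 5, between Seq1 and Seq3.

5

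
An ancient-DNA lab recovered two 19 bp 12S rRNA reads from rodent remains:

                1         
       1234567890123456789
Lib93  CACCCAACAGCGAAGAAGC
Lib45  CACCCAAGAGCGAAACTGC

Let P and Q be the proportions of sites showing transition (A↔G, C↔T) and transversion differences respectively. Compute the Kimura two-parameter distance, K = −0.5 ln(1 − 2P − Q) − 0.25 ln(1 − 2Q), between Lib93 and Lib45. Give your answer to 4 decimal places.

Mismatches occur at site 8 (C↔G, transversion), site 15 (G↔A, transition), site 16 (A↔C, transversion), site 17 (A↔T, transversion).
Of the 4 differences, 1 transition and 3 transversions over 19 sites: P = 1/19 = 0.052632, Q = 3/19 = 0.157895.
d = −0.5·ln(0.736841) − 0.25·ln(0.684210) = −0.5·(-0.305383) − 0.25·(-0.379490) = 0.2476.

0.2476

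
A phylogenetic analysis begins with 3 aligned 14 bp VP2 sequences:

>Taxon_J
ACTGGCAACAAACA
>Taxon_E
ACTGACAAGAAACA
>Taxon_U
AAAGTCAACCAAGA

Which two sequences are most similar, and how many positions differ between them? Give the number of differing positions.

2

Pairwise Hamming distances:
  Taxon_J vs Taxon_E: 2
  Taxon_J vs Taxon_U: 5
  Taxon_E vs Taxon_U: 6
The smallest is 2, between Taxon_J and Taxon_E.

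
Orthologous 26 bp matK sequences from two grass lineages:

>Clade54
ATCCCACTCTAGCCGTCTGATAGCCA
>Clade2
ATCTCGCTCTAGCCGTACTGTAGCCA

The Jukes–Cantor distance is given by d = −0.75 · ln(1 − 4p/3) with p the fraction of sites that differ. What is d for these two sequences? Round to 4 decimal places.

The sequences differ at positions 4 (C/T), 6 (A/G), 17 (C/A), 18 (T/C), 19 (G/T), 20 (A/G).
p = 6/26 = 0.230769.
d = −0.75 · ln(1 − (4/3)·0.230769) = −0.75 · ln(0.692308) = −0.75 · (-0.367724) = 0.2758.

0.2758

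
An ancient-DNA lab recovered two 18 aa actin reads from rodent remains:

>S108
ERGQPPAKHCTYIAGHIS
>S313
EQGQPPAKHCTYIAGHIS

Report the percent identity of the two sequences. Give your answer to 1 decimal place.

94.4%

A single mismatch occurs at site 2 (R→Q).
17 of the 18 sites match, so the percent identity is 17/18 × 100 = 94.4%.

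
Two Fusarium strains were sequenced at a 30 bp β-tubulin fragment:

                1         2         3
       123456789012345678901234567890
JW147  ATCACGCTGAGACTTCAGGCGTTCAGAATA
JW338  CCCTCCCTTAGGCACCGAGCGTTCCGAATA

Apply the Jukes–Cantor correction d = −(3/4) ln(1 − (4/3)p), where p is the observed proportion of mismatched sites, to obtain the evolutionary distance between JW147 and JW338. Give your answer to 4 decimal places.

Mismatches occur at site 1 (A→C), site 2 (T→C), site 4 (A→T), site 6 (G→C), site 9 (G→T), site 12 (A→G), site 14 (T→A), site 15 (T→C), site 17 (A→G), site 18 (G→A), site 25 (A→C).
p = 11/30 = 0.366667.
d = −0.75 · ln(1 − (4/3)·0.366667) = −0.75 · ln(0.511111) = −0.75 · (-0.671168) = 0.5034.

0.5034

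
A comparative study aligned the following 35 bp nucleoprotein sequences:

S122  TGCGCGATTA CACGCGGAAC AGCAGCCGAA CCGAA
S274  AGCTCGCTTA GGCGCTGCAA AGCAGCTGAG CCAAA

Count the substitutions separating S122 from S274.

Differing sites — 1:T/A; 4:G/T; 7:A/C; 11:C/G; 12:A/G; 16:G/T; 18:A/C; 20:C/A; 27:C/T; 30:A/G; 33:G/A.
That gives 11 mismatches out of 35 aligned sites, so the Hamming distance is 11.

11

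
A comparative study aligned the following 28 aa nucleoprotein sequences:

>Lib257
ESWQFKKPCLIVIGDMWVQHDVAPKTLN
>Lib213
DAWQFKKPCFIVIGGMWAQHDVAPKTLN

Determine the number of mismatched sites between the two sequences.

5

Mismatches occur at site 1 (E→D), site 2 (S→A), site 10 (L→F), site 15 (D→G), site 18 (V→A).
That gives 5 mismatches out of 28 aligned sites, so the Hamming distance is 5.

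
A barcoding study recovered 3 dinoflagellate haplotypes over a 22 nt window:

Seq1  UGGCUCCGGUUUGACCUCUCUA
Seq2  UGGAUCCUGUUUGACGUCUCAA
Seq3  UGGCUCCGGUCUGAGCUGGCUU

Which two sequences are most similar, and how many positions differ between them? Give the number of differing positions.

Pairwise Hamming distances:
  Seq1 vs Seq2: 4
  Seq1 vs Seq3: 5
  Seq2 vs Seq3: 9
The smallest is 4, between Seq1 and Seq2.

4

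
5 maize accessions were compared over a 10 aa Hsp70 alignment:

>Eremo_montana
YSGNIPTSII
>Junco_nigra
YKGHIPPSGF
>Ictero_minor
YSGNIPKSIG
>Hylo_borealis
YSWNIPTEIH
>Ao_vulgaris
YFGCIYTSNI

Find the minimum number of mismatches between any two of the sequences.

Pairwise Hamming distances:
  Eremo_montana vs Junco_nigra: 5
  Eremo_montana vs Ictero_minor: 2
  Eremo_montana vs Hylo_borealis: 3
  Eremo_montana vs Ao_vulgaris: 4
  Junco_nigra vs Ictero_minor: 5
  Junco_nigra vs Hylo_borealis: 7
  Junco_nigra vs Ao_vulgaris: 6
  Ictero_minor vs Hylo_borealis: 4
  Ictero_minor vs Ao_vulgaris: 6
  Hylo_borealis vs Ao_vulgaris: 7
The smallest is 2, between Eremo_montana and Ictero_minor.

2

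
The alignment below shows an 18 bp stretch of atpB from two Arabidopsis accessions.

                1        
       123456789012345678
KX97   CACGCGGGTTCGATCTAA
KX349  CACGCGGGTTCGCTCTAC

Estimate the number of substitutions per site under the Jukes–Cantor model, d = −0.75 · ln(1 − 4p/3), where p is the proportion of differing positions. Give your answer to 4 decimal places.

0.1203

Mismatches occur at site 13 (A→C), site 18 (A→C).
p = 2/18 = 0.111111.
d = −0.75 · ln(1 − (4/3)·0.111111) = −0.75 · ln(0.851852) = −0.75 · (-0.160342) = 0.1203.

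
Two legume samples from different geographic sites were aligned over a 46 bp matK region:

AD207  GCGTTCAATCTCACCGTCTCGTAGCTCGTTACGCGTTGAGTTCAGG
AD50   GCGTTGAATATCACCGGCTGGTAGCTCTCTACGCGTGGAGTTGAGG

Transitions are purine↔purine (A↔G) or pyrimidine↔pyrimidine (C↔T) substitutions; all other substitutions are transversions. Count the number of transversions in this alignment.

7

The sequences differ at positions 6 (C/G, transversion), 10 (C/A, transversion), 17 (T/G, transversion), 20 (C/G, transversion), 28 (G/T, transversion), 29 (T/C, transition), 37 (T/G, transversion), 43 (C/G, transversion).
Of the 8 differences, 1 transition and 7 transversions, so the answer is 7.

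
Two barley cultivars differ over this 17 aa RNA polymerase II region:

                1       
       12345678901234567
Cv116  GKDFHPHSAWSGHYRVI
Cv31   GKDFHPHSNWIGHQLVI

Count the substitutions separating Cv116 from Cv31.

The sequences differ at positions 9 (A/N), 11 (S/I), 14 (Y/Q), 15 (R/L).
That gives 4 mismatches out of 17 aligned sites, so the Hamming distance is 4.

4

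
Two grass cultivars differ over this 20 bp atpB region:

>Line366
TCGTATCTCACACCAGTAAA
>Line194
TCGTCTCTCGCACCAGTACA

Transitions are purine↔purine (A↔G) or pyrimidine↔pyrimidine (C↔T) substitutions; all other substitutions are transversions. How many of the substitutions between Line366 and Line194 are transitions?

1

Differing sites — 5:A/C (Tv); 10:A/G (Ti); 19:A/C (Tv).
Of the 3 differences, 1 transition and 2 transversions, so the answer is 1.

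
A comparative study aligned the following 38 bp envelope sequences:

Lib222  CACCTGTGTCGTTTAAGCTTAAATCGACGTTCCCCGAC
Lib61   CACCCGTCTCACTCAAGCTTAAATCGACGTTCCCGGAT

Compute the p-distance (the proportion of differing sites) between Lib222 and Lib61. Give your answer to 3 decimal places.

Differing sites — 5:T/C; 8:G/C; 11:G/A; 12:T/C; 14:T/C; 35:C/G; 38:C/T.
There are 7 differences over 38 sites, so p = 7/38 = 0.184.

0.184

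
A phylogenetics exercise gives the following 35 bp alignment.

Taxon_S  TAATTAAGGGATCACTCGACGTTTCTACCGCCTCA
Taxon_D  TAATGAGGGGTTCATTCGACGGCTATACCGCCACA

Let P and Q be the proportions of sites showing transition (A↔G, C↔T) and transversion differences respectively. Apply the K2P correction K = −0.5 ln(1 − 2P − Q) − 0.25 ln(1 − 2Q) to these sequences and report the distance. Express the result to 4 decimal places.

Mismatches occur at site 5 (T/G, transversion), site 7 (A/G, transition), site 11 (A/T, transversion), site 15 (C/T, transition), site 22 (T/G, transversion), site 23 (T/C, transition), site 25 (C/A, transversion), site 33 (T/A, transversion).
Of the 8 differences, 3 transitions and 5 transversions over 35 sites: P = 3/35 = 0.085714, Q = 5/35 = 0.142857.
d = −0.5·ln(0.685715) − 0.25·ln(0.714286) = −0.5·(-0.377293) − 0.25·(-0.336472) = 0.2728.

0.2728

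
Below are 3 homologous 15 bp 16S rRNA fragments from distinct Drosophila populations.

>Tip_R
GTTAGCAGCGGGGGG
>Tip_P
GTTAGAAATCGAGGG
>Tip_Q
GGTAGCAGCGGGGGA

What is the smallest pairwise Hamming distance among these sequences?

Pairwise Hamming distances:
  Tip_R vs Tip_P: 5
  Tip_R vs Tip_Q: 2
  Tip_P vs Tip_Q: 7
The smallest is 2, between Tip_R and Tip_Q.

2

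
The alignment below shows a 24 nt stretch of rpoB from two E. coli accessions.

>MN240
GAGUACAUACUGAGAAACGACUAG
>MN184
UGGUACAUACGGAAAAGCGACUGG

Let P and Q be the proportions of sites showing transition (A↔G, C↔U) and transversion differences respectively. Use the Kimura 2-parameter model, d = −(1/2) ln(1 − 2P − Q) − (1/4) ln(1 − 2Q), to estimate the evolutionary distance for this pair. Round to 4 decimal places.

Differing sites — 1:G/U (Tv); 2:A/G (Ti); 11:U/G (Tv); 14:G/A (Ti); 17:A/G (Ti); 23:A/G (Ti).
Of the 6 differences, 4 transitions and 2 transversions over 24 sites: P = 4/24 = 0.166667, Q = 2/24 = 0.083333.
d = −0.5·ln(0.583333) − 0.25·ln(0.833334) = −0.5·(-0.538997) − 0.25·(-0.182321) = 0.3151.

0.3151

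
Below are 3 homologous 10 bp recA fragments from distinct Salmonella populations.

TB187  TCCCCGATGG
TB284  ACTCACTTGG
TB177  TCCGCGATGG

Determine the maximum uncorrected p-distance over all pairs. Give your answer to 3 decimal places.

Pairwise Hamming distances:
  TB187 vs TB284: 5
  TB187 vs TB177: 1
  TB284 vs TB177: 6
The largest is 6 mismatches, between TB284 and TB177; p = 6/10 = 0.600.

0.600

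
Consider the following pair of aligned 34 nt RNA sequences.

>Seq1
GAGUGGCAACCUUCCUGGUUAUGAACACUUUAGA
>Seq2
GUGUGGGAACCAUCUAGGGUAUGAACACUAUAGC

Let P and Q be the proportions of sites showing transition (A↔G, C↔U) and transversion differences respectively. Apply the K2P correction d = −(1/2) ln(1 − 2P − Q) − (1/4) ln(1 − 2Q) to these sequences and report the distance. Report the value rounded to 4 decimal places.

The sequences differ at positions 2 (A/U, transversion), 7 (C/G, transversion), 12 (U/A, transversion), 15 (C/U, transition), 16 (U/A, transversion), 19 (U/G, transversion), 30 (U/A, transversion), 34 (A/C, transversion).
Of the 8 differences, 1 transition and 7 transversions over 34 sites: P = 1/34 = 0.029412, Q = 7/34 = 0.205882.
d = −0.5·ln(0.735294) − 0.25·ln(0.588236) = −0.5·(-0.307485) − 0.25·(-0.530627) = 0.2864.

0.2864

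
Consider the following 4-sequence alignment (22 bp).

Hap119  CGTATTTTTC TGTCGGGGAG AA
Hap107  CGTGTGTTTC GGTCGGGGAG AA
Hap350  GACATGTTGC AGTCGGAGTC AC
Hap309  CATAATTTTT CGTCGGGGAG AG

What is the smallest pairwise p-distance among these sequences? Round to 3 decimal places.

0.136

Pairwise Hamming distances:
  Hap119 vs Hap107: 3
  Hap119 vs Hap350: 10
  Hap119 vs Hap309: 5
  Hap107 vs Hap350: 10
  Hap107 vs Hap309: 7
  Hap350 vs Hap309: 11
The smallest is 3 mismatches, between Hap119 and Hap107; p = 3/22 = 0.136.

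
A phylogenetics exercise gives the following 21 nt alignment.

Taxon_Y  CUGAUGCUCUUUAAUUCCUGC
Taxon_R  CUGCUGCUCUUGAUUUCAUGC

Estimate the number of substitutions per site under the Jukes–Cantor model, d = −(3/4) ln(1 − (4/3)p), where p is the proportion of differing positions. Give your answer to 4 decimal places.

Mismatches occur at site 4 (A→C), site 12 (U→G), site 14 (A→U), site 18 (C→A).
p = 4/21 = 0.190476.
d = −0.75 · ln(1 − (4/3)·0.190476) = −0.75 · ln(0.746032) = −0.75 · (-0.292987) = 0.2197.

0.2197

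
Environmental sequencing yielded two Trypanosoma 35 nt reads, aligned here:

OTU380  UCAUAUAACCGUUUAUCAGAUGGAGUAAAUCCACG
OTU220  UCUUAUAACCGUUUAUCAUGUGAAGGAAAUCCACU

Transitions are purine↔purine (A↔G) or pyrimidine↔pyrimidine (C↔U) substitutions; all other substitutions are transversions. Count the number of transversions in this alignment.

4

The sequences differ at positions 3 (A/U, transversion), 19 (G/U, transversion), 20 (A/G, transition), 23 (G/A, transition), 26 (U/G, transversion), 35 (G/U, transversion).
Of the 6 differences, 2 transitions and 4 transversions, so the answer is 4.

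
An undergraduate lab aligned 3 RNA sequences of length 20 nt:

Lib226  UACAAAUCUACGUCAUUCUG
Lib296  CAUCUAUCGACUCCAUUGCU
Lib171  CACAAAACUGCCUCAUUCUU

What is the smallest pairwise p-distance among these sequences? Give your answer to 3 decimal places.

0.250

Pairwise Hamming distances:
  Lib226 vs Lib296: 10
  Lib226 vs Lib171: 5
  Lib296 vs Lib171: 10
The smallest is 5 mismatches, between Lib226 and Lib171; p = 5/20 = 0.250.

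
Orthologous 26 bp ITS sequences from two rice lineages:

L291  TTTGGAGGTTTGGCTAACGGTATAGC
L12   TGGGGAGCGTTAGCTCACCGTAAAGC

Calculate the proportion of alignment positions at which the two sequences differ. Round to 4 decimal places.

Mismatches occur at site 2 (T→G), site 3 (T→G), site 8 (G→C), site 9 (T→G), site 12 (G→A), site 16 (A→C), site 19 (G→C), site 23 (T→A).
There are 8 differences over 26 sites, so p = 8/26 = 0.3077.

0.3077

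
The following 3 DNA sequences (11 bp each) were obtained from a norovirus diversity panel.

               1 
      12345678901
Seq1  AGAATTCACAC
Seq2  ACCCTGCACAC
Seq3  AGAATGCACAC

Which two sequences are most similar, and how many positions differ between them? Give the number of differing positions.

1

Pairwise Hamming distances:
  Seq1 vs Seq2: 4
  Seq1 vs Seq3: 1
  Seq2 vs Seq3: 3
The smallest is 1, between Seq1 and Seq3.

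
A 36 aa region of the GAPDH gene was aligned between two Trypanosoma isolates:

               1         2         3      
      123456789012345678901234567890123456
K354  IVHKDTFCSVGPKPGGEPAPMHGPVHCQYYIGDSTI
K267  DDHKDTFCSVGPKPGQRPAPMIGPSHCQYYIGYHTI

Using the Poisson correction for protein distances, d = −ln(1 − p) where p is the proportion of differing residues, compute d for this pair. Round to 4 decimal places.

The sequences differ at positions 1 (I/D), 2 (V/D), 16 (G/Q), 17 (E/R), 22 (H/I), 25 (V/S), 33 (D/Y), 34 (S/H).
p = 8/36 = 0.222222.
d = −ln(1 − 0.222222) = −ln(0.777778) = 0.2513.

0.2513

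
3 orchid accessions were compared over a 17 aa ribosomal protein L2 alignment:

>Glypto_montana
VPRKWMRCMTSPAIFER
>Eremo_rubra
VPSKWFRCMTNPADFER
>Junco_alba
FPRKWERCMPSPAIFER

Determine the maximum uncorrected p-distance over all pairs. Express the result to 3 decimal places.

0.353

Pairwise Hamming distances:
  Glypto_montana vs Eremo_rubra: 4
  Glypto_montana vs Junco_alba: 3
  Eremo_rubra vs Junco_alba: 6
The largest is 6 mismatches, between Eremo_rubra and Junco_alba; p = 6/17 = 0.353.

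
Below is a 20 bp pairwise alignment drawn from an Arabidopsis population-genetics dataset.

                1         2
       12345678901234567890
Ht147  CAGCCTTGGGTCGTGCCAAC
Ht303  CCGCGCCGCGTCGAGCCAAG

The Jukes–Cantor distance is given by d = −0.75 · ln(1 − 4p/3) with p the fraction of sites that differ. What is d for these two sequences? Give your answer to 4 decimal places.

0.4715

Mismatches occur at site 2 (A→C), site 5 (C→G), site 6 (T→C), site 7 (T→C), site 9 (G→C), site 14 (T→A), site 20 (C→G).
p = 7/20 = 0.350000.
d = −0.75 · ln(1 − (4/3)·0.350000) = −0.75 · ln(0.533333) = −0.75 · (-0.628609) = 0.4715.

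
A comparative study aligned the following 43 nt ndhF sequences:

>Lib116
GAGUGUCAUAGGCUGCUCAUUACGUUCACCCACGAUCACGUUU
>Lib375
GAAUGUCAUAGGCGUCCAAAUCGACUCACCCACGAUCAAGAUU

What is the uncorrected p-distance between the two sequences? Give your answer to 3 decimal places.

Mismatches occur at site 3 (G/A), site 14 (U/G), site 15 (G/U), site 17 (U/C), site 18 (C/A), site 20 (U/A), site 22 (A/C), site 23 (C/G), site 24 (G/A), site 25 (U/C), site 39 (C/A), site 41 (U/A).
There are 12 differences over 43 sites, so p = 12/43 = 0.279.

0.279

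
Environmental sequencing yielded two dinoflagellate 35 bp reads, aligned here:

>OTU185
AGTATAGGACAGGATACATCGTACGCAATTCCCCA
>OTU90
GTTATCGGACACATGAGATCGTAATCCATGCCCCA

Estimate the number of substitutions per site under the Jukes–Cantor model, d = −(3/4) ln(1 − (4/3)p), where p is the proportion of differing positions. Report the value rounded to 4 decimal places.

0.4582

Mismatches occur at site 1 (A/G), site 2 (G/T), site 6 (A/C), site 12 (G/C), site 13 (G/A), site 14 (A/T), site 15 (T/G), site 17 (C/G), site 24 (C/A), site 25 (G/T), site 27 (A/C), site 30 (T/G).
p = 12/35 = 0.342857.
d = −0.75 · ln(1 − (4/3)·0.342857) = −0.75 · ln(0.542857) = −0.75 · (-0.610909) = 0.4582.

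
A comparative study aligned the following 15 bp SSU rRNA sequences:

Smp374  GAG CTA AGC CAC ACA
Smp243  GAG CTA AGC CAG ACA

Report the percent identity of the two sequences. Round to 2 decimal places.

93.33%

The sequences differ at position 12 (C/G).
14 of the 15 sites match, so the percent identity is 14/15 × 100 = 93.33%.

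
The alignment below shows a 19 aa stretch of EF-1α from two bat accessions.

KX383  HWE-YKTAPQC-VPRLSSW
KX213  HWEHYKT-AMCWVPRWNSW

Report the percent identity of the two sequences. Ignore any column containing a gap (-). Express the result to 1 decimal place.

75.0%

Excluding the 3 gap columns leaves 16 comparable sites.
Mismatches occur at site 9 (P↔A), site 10 (Q↔M), site 16 (L↔W), site 17 (S↔N).
12 of the 16 comparable sites match, so the percent identity is 12/16 × 100 = 75.0%.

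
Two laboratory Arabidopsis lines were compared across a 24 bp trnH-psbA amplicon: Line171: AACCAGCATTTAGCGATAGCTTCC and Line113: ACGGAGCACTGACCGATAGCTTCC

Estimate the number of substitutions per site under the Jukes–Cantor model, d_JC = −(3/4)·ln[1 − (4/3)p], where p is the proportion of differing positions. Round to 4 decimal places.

The sequences differ at positions 2 (A/C), 3 (C/G), 4 (C/G), 9 (T/C), 11 (T/G), 13 (G/C).
p = 6/24 = 0.250000.
d = −0.75 · ln(1 − (4/3)·0.250000) = −0.75 · ln(0.666667) = −0.75 · (-0.405465) = 0.3041.

0.3041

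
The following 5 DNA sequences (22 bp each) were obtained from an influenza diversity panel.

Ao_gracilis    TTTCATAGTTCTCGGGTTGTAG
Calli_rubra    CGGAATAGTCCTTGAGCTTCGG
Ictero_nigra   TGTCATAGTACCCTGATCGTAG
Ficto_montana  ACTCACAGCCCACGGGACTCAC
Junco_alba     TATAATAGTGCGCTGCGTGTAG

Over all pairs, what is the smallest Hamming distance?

Pairwise Hamming distances:
  Ao_gracilis vs Calli_rubra: 11
  Ao_gracilis vs Ictero_nigra: 6
  Ao_gracilis vs Ficto_montana: 11
  Ao_gracilis vs Junco_alba: 7
  Calli_rubra vs Ictero_nigra: 14
  Calli_rubra vs Ficto_montana: 13
  Calli_rubra vs Junco_alba: 13
  Ictero_nigra vs Ficto_montana: 12
  Ictero_nigra vs Junco_alba: 7
  Ficto_montana vs Junco_alba: 14
The smallest is 6, between Ao_gracilis and Ictero_nigra.

6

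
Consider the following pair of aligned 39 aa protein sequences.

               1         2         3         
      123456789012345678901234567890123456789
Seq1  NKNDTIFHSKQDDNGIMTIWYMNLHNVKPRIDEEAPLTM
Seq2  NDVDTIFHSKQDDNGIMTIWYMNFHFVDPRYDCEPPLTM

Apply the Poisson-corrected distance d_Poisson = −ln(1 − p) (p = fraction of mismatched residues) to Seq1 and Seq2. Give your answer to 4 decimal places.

Differing sites — 2:K/D; 3:N/V; 24:L/F; 26:N/F; 28:K/D; 31:I/Y; 33:E/C; 35:A/P.
p = 8/39 = 0.205128.
d = −ln(1 − 0.205128) = −ln(0.794872) = 0.2296.

0.2296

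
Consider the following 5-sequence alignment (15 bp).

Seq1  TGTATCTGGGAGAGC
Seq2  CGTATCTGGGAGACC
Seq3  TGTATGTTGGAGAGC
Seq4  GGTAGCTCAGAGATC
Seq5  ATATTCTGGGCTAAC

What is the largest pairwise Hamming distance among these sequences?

Pairwise Hamming distances:
  Seq1 vs Seq2: 2
  Seq1 vs Seq3: 2
  Seq1 vs Seq4: 5
  Seq1 vs Seq5: 7
  Seq2 vs Seq3: 4
  Seq2 vs Seq4: 5
  Seq2 vs Seq5: 7
  Seq3 vs Seq4: 6
  Seq3 vs Seq5: 9
  Seq4 vs Seq5: 10
The largest is 10, between Seq4 and Seq5.

10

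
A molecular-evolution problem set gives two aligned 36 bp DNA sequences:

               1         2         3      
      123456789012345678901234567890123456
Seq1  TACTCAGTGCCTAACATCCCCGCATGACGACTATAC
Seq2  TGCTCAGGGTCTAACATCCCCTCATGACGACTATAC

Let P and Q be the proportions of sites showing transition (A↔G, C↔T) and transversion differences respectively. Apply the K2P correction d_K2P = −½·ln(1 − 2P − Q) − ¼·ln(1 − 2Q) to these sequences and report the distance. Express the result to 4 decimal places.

Differing sites — 2:A/G (Ti); 8:T/G (Tv); 10:C/T (Ti); 22:G/T (Tv).
Of the 4 differences, 2 transitions and 2 transversions over 36 sites: P = 2/36 = 0.055556, Q = 2/36 = 0.055556.
d = −0.5·ln(0.833332) − 0.25·ln(0.888888) = −0.5·(-0.182323) − 0.25·(-0.117784) = 0.1206.

0.1206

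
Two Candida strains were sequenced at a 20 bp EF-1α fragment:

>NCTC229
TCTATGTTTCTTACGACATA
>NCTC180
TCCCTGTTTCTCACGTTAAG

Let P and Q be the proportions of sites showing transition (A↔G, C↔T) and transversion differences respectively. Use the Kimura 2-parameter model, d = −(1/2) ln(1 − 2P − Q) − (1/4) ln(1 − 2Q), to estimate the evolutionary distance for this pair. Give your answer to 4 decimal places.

0.4884

Mismatches occur at site 3 (T/C, transition), site 4 (A/C, transversion), site 12 (T/C, transition), site 16 (A/T, transversion), site 17 (C/T, transition), site 19 (T/A, transversion), site 20 (A/G, transition).
Of the 7 differences, 4 transitions and 3 transversions over 20 sites: P = 4/20 = 0.200000, Q = 3/20 = 0.150000.
d = −0.5·ln(0.450000) − 0.25·ln(0.700000) = −0.5·(-0.798508) − 0.25·(-0.356675) = 0.4884.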